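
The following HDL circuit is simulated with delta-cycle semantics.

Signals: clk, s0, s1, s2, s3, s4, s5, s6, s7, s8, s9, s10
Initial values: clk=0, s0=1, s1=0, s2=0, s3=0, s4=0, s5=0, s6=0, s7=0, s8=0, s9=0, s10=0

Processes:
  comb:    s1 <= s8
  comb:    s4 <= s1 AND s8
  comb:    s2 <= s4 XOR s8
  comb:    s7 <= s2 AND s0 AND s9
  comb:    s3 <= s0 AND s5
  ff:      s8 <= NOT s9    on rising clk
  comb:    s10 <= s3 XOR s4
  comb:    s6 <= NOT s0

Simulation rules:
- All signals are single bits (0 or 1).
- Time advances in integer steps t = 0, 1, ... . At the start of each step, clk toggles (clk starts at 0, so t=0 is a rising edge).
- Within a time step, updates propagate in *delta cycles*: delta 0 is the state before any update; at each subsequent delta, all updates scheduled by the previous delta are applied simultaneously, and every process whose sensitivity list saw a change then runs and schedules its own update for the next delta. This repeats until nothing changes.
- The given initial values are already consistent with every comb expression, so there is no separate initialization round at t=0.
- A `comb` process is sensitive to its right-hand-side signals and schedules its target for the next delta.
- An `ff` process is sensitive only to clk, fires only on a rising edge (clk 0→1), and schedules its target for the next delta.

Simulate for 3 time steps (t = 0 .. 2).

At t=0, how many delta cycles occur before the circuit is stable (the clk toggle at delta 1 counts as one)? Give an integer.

5

t0.Δ0 s3=0 s4=0 clk=0 s1=0 s2=0 s0=1 s7=0 s9=0 s5=0 s10=0 s6=0 s8=0
t0.Δ1 s3=0 s4=0 clk=1 s1=0 s2=0 s0=1 s7=0 s9=0 s5=0 s10=0 s6=0 s8=0
t0.Δ2 s3=0 s4=0 clk=1 s1=0 s2=0 s0=1 s7=0 s9=0 s5=0 s10=0 s6=0 s8=1
t0.Δ3 s3=0 s4=0 clk=1 s1=1 s2=1 s0=1 s7=0 s9=0 s5=0 s10=0 s6=0 s8=1
t0.Δ4 s3=0 s4=1 clk=1 s1=1 s2=1 s0=1 s7=0 s9=0 s5=0 s10=0 s6=0 s8=1
t0.Δ5 s3=0 s4=1 clk=1 s1=1 s2=0 s0=1 s7=0 s9=0 s5=0 s10=1 s6=0 s8=1
t1.Δ0 s3=0 s4=1 clk=1 s1=1 s2=0 s0=1 s7=0 s9=0 s5=0 s10=1 s6=0 s8=1
t1.Δ1 s3=0 s4=1 clk=0 s1=1 s2=0 s0=1 s7=0 s9=0 s5=0 s10=1 s6=0 s8=1
t2.Δ0 s3=0 s4=1 clk=0 s1=1 s2=0 s0=1 s7=0 s9=0 s5=0 s10=1 s6=0 s8=1
t2.Δ1 s3=0 s4=1 clk=1 s1=1 s2=0 s0=1 s7=0 s9=0 s5=0 s10=1 s6=0 s8=1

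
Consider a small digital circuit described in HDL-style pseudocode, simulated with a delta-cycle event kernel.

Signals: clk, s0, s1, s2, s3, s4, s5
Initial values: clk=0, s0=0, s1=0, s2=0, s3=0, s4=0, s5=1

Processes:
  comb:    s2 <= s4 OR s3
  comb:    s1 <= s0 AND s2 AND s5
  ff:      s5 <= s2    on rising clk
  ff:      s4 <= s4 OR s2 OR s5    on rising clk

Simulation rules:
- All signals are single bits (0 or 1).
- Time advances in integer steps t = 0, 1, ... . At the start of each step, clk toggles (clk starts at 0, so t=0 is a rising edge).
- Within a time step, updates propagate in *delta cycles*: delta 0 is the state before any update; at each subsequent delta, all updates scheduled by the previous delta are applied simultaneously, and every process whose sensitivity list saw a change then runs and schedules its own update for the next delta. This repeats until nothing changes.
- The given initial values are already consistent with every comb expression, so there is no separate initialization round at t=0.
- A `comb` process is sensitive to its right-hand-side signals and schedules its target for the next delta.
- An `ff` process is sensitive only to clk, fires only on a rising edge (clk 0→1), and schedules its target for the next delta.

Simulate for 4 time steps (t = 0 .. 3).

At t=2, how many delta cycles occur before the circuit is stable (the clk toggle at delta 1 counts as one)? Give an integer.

[bits: clk,s3,s5,s2,s1,s0,s4]
t=0: Δ0=0010000 Δ1=1010000 Δ2=1000001 Δ3=1001001 | 3Δ
t=1: Δ0=1001001 Δ1=0001001 | 1Δ
t=2: Δ0=0001001 Δ1=1001001 Δ2=1011001 | 2Δ
t=3: Δ0=1011001 Δ1=0011001 | 1Δ

2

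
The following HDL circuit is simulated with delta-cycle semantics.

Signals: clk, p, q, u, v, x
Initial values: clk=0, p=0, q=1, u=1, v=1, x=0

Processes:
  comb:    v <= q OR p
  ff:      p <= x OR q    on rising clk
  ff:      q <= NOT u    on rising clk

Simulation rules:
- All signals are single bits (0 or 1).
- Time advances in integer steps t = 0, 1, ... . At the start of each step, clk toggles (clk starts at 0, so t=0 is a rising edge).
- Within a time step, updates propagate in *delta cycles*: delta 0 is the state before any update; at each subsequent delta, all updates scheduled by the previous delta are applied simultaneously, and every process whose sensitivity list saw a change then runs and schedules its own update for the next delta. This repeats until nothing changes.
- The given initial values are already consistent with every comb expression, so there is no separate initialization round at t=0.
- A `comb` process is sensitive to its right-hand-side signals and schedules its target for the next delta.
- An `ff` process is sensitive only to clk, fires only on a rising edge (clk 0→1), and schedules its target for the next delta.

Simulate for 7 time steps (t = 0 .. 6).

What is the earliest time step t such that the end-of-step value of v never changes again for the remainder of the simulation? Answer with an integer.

t=0 Δ0: p=0 v=1 clk=0 x=0 u=1 q=1
  Δ1: clk:0→1
  Δ2: p:0→1, q:1→0
  (2Δ to stable)
t=1 Δ0: p=1 v=1 clk=1 x=0 u=1 q=0
  Δ1: clk:1→0
  (1Δ to stable)
t=2 Δ0: p=1 v=1 clk=0 x=0 u=1 q=0
  Δ1: clk:0→1
  Δ2: p:1→0
  Δ3: v:1→0
  (3Δ to stable)
t=3 Δ0: p=0 v=0 clk=1 x=0 u=1 q=0
  Δ1: clk:1→0
  (1Δ to stable)
t=4 Δ0: p=0 v=0 clk=0 x=0 u=1 q=0
  Δ1: clk:0→1
  (1Δ to stable)
t=5 Δ0: p=0 v=0 clk=1 x=0 u=1 q=0
  Δ1: clk:1→0
  (1Δ to stable)
t=6 Δ0: p=0 v=0 clk=0 x=0 u=1 q=0
  Δ1: clk:0→1
  (1Δ to stable)

2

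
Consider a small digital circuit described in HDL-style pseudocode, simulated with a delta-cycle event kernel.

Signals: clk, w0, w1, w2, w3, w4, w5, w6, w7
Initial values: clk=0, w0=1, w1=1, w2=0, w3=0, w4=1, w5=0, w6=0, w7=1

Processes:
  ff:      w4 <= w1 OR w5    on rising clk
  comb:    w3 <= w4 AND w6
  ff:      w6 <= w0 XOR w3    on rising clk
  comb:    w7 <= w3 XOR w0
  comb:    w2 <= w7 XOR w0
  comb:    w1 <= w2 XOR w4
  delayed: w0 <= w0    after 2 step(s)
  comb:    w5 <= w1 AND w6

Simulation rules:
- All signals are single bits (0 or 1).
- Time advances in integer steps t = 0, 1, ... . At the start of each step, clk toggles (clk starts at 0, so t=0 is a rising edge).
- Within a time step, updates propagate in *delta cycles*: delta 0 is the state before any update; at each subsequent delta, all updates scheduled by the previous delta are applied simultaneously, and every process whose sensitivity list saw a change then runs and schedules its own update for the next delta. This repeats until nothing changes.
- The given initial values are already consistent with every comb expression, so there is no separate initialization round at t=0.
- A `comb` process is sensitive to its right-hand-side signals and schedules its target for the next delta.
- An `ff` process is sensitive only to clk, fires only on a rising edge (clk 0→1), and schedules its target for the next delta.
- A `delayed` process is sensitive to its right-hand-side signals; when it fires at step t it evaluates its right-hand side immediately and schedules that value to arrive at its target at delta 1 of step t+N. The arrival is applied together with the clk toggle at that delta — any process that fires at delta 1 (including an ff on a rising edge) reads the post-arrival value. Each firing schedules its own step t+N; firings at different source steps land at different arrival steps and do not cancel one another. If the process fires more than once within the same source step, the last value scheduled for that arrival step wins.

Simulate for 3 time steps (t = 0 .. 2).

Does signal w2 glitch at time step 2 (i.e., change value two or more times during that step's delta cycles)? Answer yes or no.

no

[bits: w6,w0,w2,w1,w5,clk,w7,w3,w4]
t=0: Δ0=010100101 Δ1=010101101 Δ2=110101101 Δ3=110111111 Δ4=110111011 Δ5=111111011 Δ6=111011011 Δ7=111001011 | 7Δ
t=1: Δ0=111001011 Δ1=111000011 | 1Δ
t=2: Δ0=111000011 Δ1=111001011 Δ2=011001010 Δ3=011101000 Δ4=011101100 Δ5=010101100 Δ6=010001100 | 6Δ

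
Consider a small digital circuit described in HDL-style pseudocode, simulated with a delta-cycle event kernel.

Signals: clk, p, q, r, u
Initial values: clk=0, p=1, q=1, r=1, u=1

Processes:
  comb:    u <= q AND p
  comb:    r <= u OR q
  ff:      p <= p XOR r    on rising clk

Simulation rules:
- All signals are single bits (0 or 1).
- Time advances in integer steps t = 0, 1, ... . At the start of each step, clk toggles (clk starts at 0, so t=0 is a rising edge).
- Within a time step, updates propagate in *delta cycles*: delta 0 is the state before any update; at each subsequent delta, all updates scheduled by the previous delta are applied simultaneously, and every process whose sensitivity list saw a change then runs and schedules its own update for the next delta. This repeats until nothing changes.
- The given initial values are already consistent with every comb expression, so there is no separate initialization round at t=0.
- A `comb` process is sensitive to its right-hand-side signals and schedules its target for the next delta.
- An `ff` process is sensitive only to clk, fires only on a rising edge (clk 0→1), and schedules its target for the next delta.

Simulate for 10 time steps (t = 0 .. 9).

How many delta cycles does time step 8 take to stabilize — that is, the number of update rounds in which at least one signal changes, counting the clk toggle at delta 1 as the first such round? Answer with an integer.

3

t=0 Δ0: u=1 p=1 q=1 r=1 clk=0
  Δ1: clk:0→1
  Δ2: p:1→0
  Δ3: u:1→0
  (3Δ to stable)
t=1 Δ0: u=0 p=0 q=1 r=1 clk=1
  Δ1: clk:1→0
  (1Δ to stable)
t=2 Δ0: u=0 p=0 q=1 r=1 clk=0
  Δ1: clk:0→1
  Δ2: p:0→1
  Δ3: u:0→1
  (3Δ to stable)
t=3 Δ0: u=1 p=1 q=1 r=1 clk=1
  Δ1: clk:1→0
  (1Δ to stable)
t=4 Δ0: u=1 p=1 q=1 r=1 clk=0
  Δ1: clk:0→1
  Δ2: p:1→0
  Δ3: u:1→0
  (3Δ to stable)
t=5 Δ0: u=0 p=0 q=1 r=1 clk=1
  Δ1: clk:1→0
  (1Δ to stable)
t=6 Δ0: u=0 p=0 q=1 r=1 clk=0
  Δ1: clk:0→1
  Δ2: p:0→1
  Δ3: u:0→1
  (3Δ to stable)
t=7 Δ0: u=1 p=1 q=1 r=1 clk=1
  Δ1: clk:1→0
  (1Δ to stable)
t=8 Δ0: u=1 p=1 q=1 r=1 clk=0
  Δ1: clk:0→1
  Δ2: p:1→0
  Δ3: u:1→0
  (3Δ to stable)
t=9 Δ0: u=0 p=0 q=1 r=1 clk=1
  Δ1: clk:1→0
  (1Δ to stable)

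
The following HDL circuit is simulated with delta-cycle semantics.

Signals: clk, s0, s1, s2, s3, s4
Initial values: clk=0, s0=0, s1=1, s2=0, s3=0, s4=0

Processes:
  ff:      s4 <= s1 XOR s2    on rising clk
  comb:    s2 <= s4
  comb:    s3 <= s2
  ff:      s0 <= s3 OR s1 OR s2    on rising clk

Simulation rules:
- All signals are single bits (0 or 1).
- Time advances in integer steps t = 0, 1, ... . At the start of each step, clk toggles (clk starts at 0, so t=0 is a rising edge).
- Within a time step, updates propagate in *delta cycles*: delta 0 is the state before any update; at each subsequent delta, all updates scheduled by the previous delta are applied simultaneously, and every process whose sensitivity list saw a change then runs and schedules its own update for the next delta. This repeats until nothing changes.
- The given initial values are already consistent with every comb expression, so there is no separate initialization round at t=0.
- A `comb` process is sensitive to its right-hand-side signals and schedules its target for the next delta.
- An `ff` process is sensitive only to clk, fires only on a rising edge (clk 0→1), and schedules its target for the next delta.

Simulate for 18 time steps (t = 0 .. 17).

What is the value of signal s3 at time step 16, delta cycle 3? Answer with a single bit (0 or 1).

0

t0.Δ0 clk=0 s0=0 s3=0 s2=0 s1=1 s4=0
t0.Δ1 clk=1 s0=0 s3=0 s2=0 s1=1 s4=0
t0.Δ2 clk=1 s0=1 s3=0 s2=0 s1=1 s4=1
t0.Δ3 clk=1 s0=1 s3=0 s2=1 s1=1 s4=1
t0.Δ4 clk=1 s0=1 s3=1 s2=1 s1=1 s4=1
t1.Δ0 clk=1 s0=1 s3=1 s2=1 s1=1 s4=1
t1.Δ1 clk=0 s0=1 s3=1 s2=1 s1=1 s4=1
t2.Δ0 clk=0 s0=1 s3=1 s2=1 s1=1 s4=1
t2.Δ1 clk=1 s0=1 s3=1 s2=1 s1=1 s4=1
t2.Δ2 clk=1 s0=1 s3=1 s2=1 s1=1 s4=0
t2.Δ3 clk=1 s0=1 s3=1 s2=0 s1=1 s4=0
t2.Δ4 clk=1 s0=1 s3=0 s2=0 s1=1 s4=0
t3.Δ0 clk=1 s0=1 s3=0 s2=0 s1=1 s4=0
t3.Δ1 clk=0 s0=1 s3=0 s2=0 s1=1 s4=0
t4.Δ0 clk=0 s0=1 s3=0 s2=0 s1=1 s4=0
t4.Δ1 clk=1 s0=1 s3=0 s2=0 s1=1 s4=0
t4.Δ2 clk=1 s0=1 s3=0 s2=0 s1=1 s4=1
t4.Δ3 clk=1 s0=1 s3=0 s2=1 s1=1 s4=1
t4.Δ4 clk=1 s0=1 s3=1 s2=1 s1=1 s4=1
t5.Δ0 clk=1 s0=1 s3=1 s2=1 s1=1 s4=1
t5.Δ1 clk=0 s0=1 s3=1 s2=1 s1=1 s4=1
t6.Δ0 clk=0 s0=1 s3=1 s2=1 s1=1 s4=1
t6.Δ1 clk=1 s0=1 s3=1 s2=1 s1=1 s4=1
t6.Δ2 clk=1 s0=1 s3=1 s2=1 s1=1 s4=0
t6.Δ3 clk=1 s0=1 s3=1 s2=0 s1=1 s4=0
t6.Δ4 clk=1 s0=1 s3=0 s2=0 s1=1 s4=0
t7.Δ0 clk=1 s0=1 s3=0 s2=0 s1=1 s4=0
t7.Δ1 clk=0 s0=1 s3=0 s2=0 s1=1 s4=0
t8.Δ0 clk=0 s0=1 s3=0 s2=0 s1=1 s4=0
t8.Δ1 clk=1 s0=1 s3=0 s2=0 s1=1 s4=0
t8.Δ2 clk=1 s0=1 s3=0 s2=0 s1=1 s4=1
t8.Δ3 clk=1 s0=1 s3=0 s2=1 s1=1 s4=1
t8.Δ4 clk=1 s0=1 s3=1 s2=1 s1=1 s4=1
t9.Δ0 clk=1 s0=1 s3=1 s2=1 s1=1 s4=1
t9.Δ1 clk=0 s0=1 s3=1 s2=1 s1=1 s4=1
t10.Δ0 clk=0 s0=1 s3=1 s2=1 s1=1 s4=1
t10.Δ1 clk=1 s0=1 s3=1 s2=1 s1=1 s4=1
t10.Δ2 clk=1 s0=1 s3=1 s2=1 s1=1 s4=0
t10.Δ3 clk=1 s0=1 s3=1 s2=0 s1=1 s4=0
t10.Δ4 clk=1 s0=1 s3=0 s2=0 s1=1 s4=0
t11.Δ0 clk=1 s0=1 s3=0 s2=0 s1=1 s4=0
t11.Δ1 clk=0 s0=1 s3=0 s2=0 s1=1 s4=0
t12.Δ0 clk=0 s0=1 s3=0 s2=0 s1=1 s4=0
t12.Δ1 clk=1 s0=1 s3=0 s2=0 s1=1 s4=0
t12.Δ2 clk=1 s0=1 s3=0 s2=0 s1=1 s4=1
t12.Δ3 clk=1 s0=1 s3=0 s2=1 s1=1 s4=1
t12.Δ4 clk=1 s0=1 s3=1 s2=1 s1=1 s4=1
t13.Δ0 clk=1 s0=1 s3=1 s2=1 s1=1 s4=1
t13.Δ1 clk=0 s0=1 s3=1 s2=1 s1=1 s4=1
t14.Δ0 clk=0 s0=1 s3=1 s2=1 s1=1 s4=1
t14.Δ1 clk=1 s0=1 s3=1 s2=1 s1=1 s4=1
t14.Δ2 clk=1 s0=1 s3=1 s2=1 s1=1 s4=0
t14.Δ3 clk=1 s0=1 s3=1 s2=0 s1=1 s4=0
t14.Δ4 clk=1 s0=1 s3=0 s2=0 s1=1 s4=0
t15.Δ0 clk=1 s0=1 s3=0 s2=0 s1=1 s4=0
t15.Δ1 clk=0 s0=1 s3=0 s2=0 s1=1 s4=0
t16.Δ0 clk=0 s0=1 s3=0 s2=0 s1=1 s4=0
t16.Δ1 clk=1 s0=1 s3=0 s2=0 s1=1 s4=0
t16.Δ2 clk=1 s0=1 s3=0 s2=0 s1=1 s4=1
t16.Δ3 clk=1 s0=1 s3=0 s2=1 s1=1 s4=1
t16.Δ4 clk=1 s0=1 s3=1 s2=1 s1=1 s4=1
t17.Δ0 clk=1 s0=1 s3=1 s2=1 s1=1 s4=1
t17.Δ1 clk=0 s0=1 s3=1 s2=1 s1=1 s4=1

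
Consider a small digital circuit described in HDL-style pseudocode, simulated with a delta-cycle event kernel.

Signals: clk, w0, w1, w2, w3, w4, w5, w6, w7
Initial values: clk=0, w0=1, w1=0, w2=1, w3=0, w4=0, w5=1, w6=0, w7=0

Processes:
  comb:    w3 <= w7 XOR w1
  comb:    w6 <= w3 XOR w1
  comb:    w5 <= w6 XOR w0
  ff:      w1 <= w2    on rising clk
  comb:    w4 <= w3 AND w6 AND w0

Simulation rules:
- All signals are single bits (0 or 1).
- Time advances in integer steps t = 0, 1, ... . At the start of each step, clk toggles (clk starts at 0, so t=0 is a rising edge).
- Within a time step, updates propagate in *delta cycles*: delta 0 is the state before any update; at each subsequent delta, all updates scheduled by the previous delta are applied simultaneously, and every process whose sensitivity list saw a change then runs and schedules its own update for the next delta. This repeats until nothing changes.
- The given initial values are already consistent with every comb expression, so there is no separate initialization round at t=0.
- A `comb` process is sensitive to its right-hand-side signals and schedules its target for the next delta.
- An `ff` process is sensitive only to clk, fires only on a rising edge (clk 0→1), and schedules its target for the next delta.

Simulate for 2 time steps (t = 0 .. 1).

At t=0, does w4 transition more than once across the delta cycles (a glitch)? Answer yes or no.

yes

[bits: w6,w0,w5,clk,w7,w2,w1,w4,w3]
t=0: Δ0=011001000 Δ1=011101000 Δ2=011101100 Δ3=111101101 Δ4=010101111 Δ5=011101101 | 5Δ
t=1: Δ0=011101101 Δ1=011001101 | 1Δ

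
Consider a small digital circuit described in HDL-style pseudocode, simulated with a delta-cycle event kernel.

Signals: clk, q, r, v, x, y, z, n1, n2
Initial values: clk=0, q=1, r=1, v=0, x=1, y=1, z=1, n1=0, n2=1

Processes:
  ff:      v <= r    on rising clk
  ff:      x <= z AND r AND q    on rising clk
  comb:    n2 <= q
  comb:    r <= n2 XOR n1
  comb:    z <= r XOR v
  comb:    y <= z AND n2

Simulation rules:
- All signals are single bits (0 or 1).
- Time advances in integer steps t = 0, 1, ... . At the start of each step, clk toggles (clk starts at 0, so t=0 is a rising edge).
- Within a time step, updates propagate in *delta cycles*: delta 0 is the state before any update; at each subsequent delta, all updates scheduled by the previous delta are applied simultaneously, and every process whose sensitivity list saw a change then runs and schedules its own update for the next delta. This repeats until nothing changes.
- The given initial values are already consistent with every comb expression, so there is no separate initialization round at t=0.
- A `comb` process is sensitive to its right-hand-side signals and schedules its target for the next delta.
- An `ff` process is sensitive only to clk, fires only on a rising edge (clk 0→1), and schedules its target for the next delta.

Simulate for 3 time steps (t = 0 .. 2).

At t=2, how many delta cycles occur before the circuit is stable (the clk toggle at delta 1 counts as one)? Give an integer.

2

[bits: clk,r,n2,n1,v,y,z,x,q]
t=0: Δ0=011001111 Δ1=111001111 Δ2=111011111 Δ3=111011011 Δ4=111010011 | 4Δ
t=1: Δ0=111010011 Δ1=011010011 | 1Δ
t=2: Δ0=011010011 Δ1=111010011 Δ2=111010001 | 2Δ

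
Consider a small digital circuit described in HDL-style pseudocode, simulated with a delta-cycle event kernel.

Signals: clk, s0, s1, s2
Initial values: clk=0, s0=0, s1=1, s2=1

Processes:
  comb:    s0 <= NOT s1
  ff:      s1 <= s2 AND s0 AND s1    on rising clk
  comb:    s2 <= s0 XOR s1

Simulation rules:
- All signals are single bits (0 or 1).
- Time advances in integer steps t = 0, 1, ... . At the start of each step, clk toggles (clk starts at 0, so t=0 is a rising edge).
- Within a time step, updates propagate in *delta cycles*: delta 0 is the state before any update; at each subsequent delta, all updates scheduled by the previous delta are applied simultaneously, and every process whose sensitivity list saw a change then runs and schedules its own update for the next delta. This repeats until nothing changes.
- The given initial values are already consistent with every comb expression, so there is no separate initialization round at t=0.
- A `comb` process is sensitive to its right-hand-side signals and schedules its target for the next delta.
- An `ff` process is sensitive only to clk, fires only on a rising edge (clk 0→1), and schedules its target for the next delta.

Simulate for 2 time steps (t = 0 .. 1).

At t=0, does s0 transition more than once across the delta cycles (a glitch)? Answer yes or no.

t=0 Δ0: s1=1 s0=0 clk=0 s2=1
  Δ1: clk:0→1
  Δ2: s1:1→0
  Δ3: s0:0→1, s2:1→0
  Δ4: s2:0→1
  (4Δ to stable)
t=1 Δ0: s1=0 s0=1 clk=1 s2=1
  Δ1: clk:1→0
  (1Δ to stable)

no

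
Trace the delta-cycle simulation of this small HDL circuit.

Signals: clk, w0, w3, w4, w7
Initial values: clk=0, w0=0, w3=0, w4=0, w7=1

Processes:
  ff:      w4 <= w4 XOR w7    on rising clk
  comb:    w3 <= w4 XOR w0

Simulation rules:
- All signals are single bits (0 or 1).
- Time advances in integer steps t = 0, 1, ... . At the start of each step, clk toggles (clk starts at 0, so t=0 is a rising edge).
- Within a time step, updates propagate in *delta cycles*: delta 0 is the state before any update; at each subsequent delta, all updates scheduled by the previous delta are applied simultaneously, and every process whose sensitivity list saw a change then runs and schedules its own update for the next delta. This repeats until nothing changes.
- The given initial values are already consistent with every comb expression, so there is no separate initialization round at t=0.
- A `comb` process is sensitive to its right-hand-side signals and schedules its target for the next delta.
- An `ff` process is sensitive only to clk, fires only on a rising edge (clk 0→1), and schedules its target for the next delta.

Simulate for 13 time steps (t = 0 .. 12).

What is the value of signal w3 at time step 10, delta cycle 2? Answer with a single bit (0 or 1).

1

t=0 Δ0: w3=0 w4=0 clk=0 w7=1 w0=0
  Δ1: clk:0→1
  Δ2: w4:0→1
  Δ3: w3:0→1
  (3Δ to stable)
t=1 Δ0: w3=1 w4=1 clk=1 w7=1 w0=0
  Δ1: clk:1→0
  (1Δ to stable)
t=2 Δ0: w3=1 w4=1 clk=0 w7=1 w0=0
  Δ1: clk:0→1
  Δ2: w4:1→0
  Δ3: w3:1→0
  (3Δ to stable)
t=3 Δ0: w3=0 w4=0 clk=1 w7=1 w0=0
  Δ1: clk:1→0
  (1Δ to stable)
t=4 Δ0: w3=0 w4=0 clk=0 w7=1 w0=0
  Δ1: clk:0→1
  Δ2: w4:0→1
  Δ3: w3:0→1
  (3Δ to stable)
t=5 Δ0: w3=1 w4=1 clk=1 w7=1 w0=0
  Δ1: clk:1→0
  (1Δ to stable)
t=6 Δ0: w3=1 w4=1 clk=0 w7=1 w0=0
  Δ1: clk:0→1
  Δ2: w4:1→0
  Δ3: w3:1→0
  (3Δ to stable)
t=7 Δ0: w3=0 w4=0 clk=1 w7=1 w0=0
  Δ1: clk:1→0
  (1Δ to stable)
t=8 Δ0: w3=0 w4=0 clk=0 w7=1 w0=0
  Δ1: clk:0→1
  Δ2: w4:0→1
  Δ3: w3:0→1
  (3Δ to stable)
t=9 Δ0: w3=1 w4=1 clk=1 w7=1 w0=0
  Δ1: clk:1→0
  (1Δ to stable)
t=10 Δ0: w3=1 w4=1 clk=0 w7=1 w0=0
  Δ1: clk:0→1
  Δ2: w4:1→0
  Δ3: w3:1→0
  (3Δ to stable)
t=11 Δ0: w3=0 w4=0 clk=1 w7=1 w0=0
  Δ1: clk:1→0
  (1Δ to stable)
t=12 Δ0: w3=0 w4=0 clk=0 w7=1 w0=0
  Δ1: clk:0→1
  Δ2: w4:0→1
  Δ3: w3:0→1
  (3Δ to stable)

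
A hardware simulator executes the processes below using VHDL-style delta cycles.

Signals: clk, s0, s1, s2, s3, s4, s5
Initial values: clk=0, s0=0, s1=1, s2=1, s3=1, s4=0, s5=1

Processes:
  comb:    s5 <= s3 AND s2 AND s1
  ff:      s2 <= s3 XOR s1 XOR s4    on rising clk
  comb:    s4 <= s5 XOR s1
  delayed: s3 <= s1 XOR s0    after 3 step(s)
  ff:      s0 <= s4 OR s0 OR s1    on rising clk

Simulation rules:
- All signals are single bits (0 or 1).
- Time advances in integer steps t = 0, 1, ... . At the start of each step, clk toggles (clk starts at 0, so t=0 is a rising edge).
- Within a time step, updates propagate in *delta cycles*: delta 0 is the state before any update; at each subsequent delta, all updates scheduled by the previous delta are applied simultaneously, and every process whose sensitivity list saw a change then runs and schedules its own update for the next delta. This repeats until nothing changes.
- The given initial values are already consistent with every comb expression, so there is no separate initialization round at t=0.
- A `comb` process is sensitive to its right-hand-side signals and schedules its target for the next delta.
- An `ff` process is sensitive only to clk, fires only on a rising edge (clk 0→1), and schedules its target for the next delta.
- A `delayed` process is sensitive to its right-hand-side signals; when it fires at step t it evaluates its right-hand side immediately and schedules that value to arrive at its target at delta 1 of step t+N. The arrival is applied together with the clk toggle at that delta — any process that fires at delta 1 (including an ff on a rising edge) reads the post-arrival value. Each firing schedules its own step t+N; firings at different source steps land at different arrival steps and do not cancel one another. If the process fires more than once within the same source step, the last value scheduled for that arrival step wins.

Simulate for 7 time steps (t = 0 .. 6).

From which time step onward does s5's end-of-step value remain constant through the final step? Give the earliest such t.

[bits: s1,s3,s5,s2,s0,clk,s4]
t=0: Δ0=1111000 Δ1=1111010 Δ2=1110110 Δ3=1100110 Δ4=1100111 | 4Δ
t=1: Δ0=1100111 Δ1=1100101 | 1Δ
t=2: Δ0=1100101 Δ1=1100111 Δ2=1101111 Δ3=1111111 Δ4=1111110 | 4Δ
t=3: Δ0=1111110 Δ1=1011100 Δ2=1001100 Δ3=1001101 | 3Δ
t=4: Δ0=1001101 Δ1=1001111 Δ2=1000111 | 2Δ
t=5: Δ0=1000111 Δ1=1000101 | 1Δ
t=6: Δ0=1000101 Δ1=1000111 | 1Δ

3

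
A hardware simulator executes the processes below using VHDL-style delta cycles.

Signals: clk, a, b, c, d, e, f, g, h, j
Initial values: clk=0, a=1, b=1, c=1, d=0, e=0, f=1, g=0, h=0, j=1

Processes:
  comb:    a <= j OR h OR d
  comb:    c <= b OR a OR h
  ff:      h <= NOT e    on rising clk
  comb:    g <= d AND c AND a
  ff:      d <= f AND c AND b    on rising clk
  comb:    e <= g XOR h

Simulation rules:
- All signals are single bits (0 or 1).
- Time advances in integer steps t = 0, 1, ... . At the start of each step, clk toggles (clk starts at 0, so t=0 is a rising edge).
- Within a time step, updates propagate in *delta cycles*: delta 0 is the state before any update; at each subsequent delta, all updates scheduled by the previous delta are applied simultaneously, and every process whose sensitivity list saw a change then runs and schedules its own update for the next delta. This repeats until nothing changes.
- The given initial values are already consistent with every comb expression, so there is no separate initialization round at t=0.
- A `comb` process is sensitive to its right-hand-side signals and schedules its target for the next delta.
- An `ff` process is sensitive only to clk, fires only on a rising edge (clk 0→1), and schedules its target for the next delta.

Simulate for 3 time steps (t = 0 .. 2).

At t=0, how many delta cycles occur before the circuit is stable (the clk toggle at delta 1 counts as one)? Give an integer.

4

[bits: c,a,j,e,f,h,clk,b,d,g]
t=0: Δ0=1110100100 Δ1=1110101100 Δ2=1110111110 Δ3=1111111111 Δ4=1110111111 | 4Δ
t=1: Δ0=1110111111 Δ1=1110110111 | 1Δ
t=2: Δ0=1110110111 Δ1=1110111111 | 1Δ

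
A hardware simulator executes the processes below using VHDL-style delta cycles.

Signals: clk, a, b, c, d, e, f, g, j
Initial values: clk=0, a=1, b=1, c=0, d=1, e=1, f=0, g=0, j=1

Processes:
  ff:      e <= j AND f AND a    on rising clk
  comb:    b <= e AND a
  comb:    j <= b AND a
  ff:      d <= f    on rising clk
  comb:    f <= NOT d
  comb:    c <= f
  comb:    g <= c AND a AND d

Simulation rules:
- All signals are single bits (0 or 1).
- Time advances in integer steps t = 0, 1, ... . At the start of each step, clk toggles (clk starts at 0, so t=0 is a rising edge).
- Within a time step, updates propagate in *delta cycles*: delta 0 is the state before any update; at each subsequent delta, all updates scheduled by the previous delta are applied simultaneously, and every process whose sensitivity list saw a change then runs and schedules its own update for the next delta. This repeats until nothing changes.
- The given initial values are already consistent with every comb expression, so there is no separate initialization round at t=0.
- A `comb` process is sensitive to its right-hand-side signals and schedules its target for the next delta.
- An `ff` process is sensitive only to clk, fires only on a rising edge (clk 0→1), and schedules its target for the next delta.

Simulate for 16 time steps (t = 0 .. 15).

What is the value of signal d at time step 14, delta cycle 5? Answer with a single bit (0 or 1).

1

t=0 Δ0: g=0 d=1 j=1 clk=0 c=0 e=1 b=1 f=0 a=1
  Δ1: clk:0→1
  Δ2: d:1→0, e:1→0
  Δ3: b:1→0, f:0→1
  Δ4: j:1→0, c:0→1
  (4Δ to stable)
t=1 Δ0: g=0 d=0 j=0 clk=1 c=1 e=0 b=0 f=1 a=1
  Δ1: clk:1→0
  (1Δ to stable)
t=2 Δ0: g=0 d=0 j=0 clk=0 c=1 e=0 b=0 f=1 a=1
  Δ1: clk:0→1
  Δ2: d:0→1
  Δ3: g:0→1, f:1→0
  Δ4: c:1→0
  Δ5: g:1→0
  (5Δ to stable)
t=3 Δ0: g=0 d=1 j=0 clk=1 c=0 e=0 b=0 f=0 a=1
  Δ1: clk:1→0
  (1Δ to stable)
t=4 Δ0: g=0 d=1 j=0 clk=0 c=0 e=0 b=0 f=0 a=1
  Δ1: clk:0→1
  Δ2: d:1→0
  Δ3: f:0→1
  Δ4: c:0→1
  (4Δ to stable)
t=5 Δ0: g=0 d=0 j=0 clk=1 c=1 e=0 b=0 f=1 a=1
  Δ1: clk:1→0
  (1Δ to stable)
t=6 Δ0: g=0 d=0 j=0 clk=0 c=1 e=0 b=0 f=1 a=1
  Δ1: clk:0→1
  Δ2: d:0→1
  Δ3: g:0→1, f:1→0
  Δ4: c:1→0
  Δ5: g:1→0
  (5Δ to stable)
t=7 Δ0: g=0 d=1 j=0 clk=1 c=0 e=0 b=0 f=0 a=1
  Δ1: clk:1→0
  (1Δ to stable)
t=8 Δ0: g=0 d=1 j=0 clk=0 c=0 e=0 b=0 f=0 a=1
  Δ1: clk:0→1
  Δ2: d:1→0
  Δ3: f:0→1
  Δ4: c:0→1
  (4Δ to stable)
t=9 Δ0: g=0 d=0 j=0 clk=1 c=1 e=0 b=0 f=1 a=1
  Δ1: clk:1→0
  (1Δ to stable)
t=10 Δ0: g=0 d=0 j=0 clk=0 c=1 e=0 b=0 f=1 a=1
  Δ1: clk:0→1
  Δ2: d:0→1
  Δ3: g:0→1, f:1→0
  Δ4: c:1→0
  Δ5: g:1→0
  (5Δ to stable)
t=11 Δ0: g=0 d=1 j=0 clk=1 c=0 e=0 b=0 f=0 a=1
  Δ1: clk:1→0
  (1Δ to stable)
t=12 Δ0: g=0 d=1 j=0 clk=0 c=0 e=0 b=0 f=0 a=1
  Δ1: clk:0→1
  Δ2: d:1→0
  Δ3: f:0→1
  Δ4: c:0→1
  (4Δ to stable)
t=13 Δ0: g=0 d=0 j=0 clk=1 c=1 e=0 b=0 f=1 a=1
  Δ1: clk:1→0
  (1Δ to stable)
t=14 Δ0: g=0 d=0 j=0 clk=0 c=1 e=0 b=0 f=1 a=1
  Δ1: clk:0→1
  Δ2: d:0→1
  Δ3: g:0→1, f:1→0
  Δ4: c:1→0
  Δ5: g:1→0
  (5Δ to stable)
t=15 Δ0: g=0 d=1 j=0 clk=1 c=0 e=0 b=0 f=0 a=1
  Δ1: clk:1→0
  (1Δ to stable)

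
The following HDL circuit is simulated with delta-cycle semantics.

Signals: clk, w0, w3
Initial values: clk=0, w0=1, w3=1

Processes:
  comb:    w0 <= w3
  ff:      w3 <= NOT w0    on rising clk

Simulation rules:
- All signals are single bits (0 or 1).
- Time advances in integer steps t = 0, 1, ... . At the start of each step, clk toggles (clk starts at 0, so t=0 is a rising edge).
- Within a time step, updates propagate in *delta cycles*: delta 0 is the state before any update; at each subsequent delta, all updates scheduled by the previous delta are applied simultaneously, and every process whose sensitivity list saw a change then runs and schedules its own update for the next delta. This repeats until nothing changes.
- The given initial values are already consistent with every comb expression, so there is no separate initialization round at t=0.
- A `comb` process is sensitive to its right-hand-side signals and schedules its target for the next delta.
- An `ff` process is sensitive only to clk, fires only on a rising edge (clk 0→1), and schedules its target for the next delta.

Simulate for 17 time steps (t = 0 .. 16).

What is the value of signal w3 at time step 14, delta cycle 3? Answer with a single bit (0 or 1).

t=0 Δ0: w0=1 clk=0 w3=1
  Δ1: clk:0→1
  Δ2: w3:1→0
  Δ3: w0:1→0
  (3Δ to stable)
t=1 Δ0: w0=0 clk=1 w3=0
  Δ1: clk:1→0
  (1Δ to stable)
t=2 Δ0: w0=0 clk=0 w3=0
  Δ1: clk:0→1
  Δ2: w3:0→1
  Δ3: w0:0→1
  (3Δ to stable)
t=3 Δ0: w0=1 clk=1 w3=1
  Δ1: clk:1→0
  (1Δ to stable)
t=4 Δ0: w0=1 clk=0 w3=1
  Δ1: clk:0→1
  Δ2: w3:1→0
  Δ3: w0:1→0
  (3Δ to stable)
t=5 Δ0: w0=0 clk=1 w3=0
  Δ1: clk:1→0
  (1Δ to stable)
t=6 Δ0: w0=0 clk=0 w3=0
  Δ1: clk:0→1
  Δ2: w3:0→1
  Δ3: w0:0→1
  (3Δ to stable)
t=7 Δ0: w0=1 clk=1 w3=1
  Δ1: clk:1→0
  (1Δ to stable)
t=8 Δ0: w0=1 clk=0 w3=1
  Δ1: clk:0→1
  Δ2: w3:1→0
  Δ3: w0:1→0
  (3Δ to stable)
t=9 Δ0: w0=0 clk=1 w3=0
  Δ1: clk:1→0
  (1Δ to stable)
t=10 Δ0: w0=0 clk=0 w3=0
  Δ1: clk:0→1
  Δ2: w3:0→1
  Δ3: w0:0→1
  (3Δ to stable)
t=11 Δ0: w0=1 clk=1 w3=1
  Δ1: clk:1→0
  (1Δ to stable)
t=12 Δ0: w0=1 clk=0 w3=1
  Δ1: clk:0→1
  Δ2: w3:1→0
  Δ3: w0:1→0
  (3Δ to stable)
t=13 Δ0: w0=0 clk=1 w3=0
  Δ1: clk:1→0
  (1Δ to stable)
t=14 Δ0: w0=0 clk=0 w3=0
  Δ1: clk:0→1
  Δ2: w3:0→1
  Δ3: w0:0→1
  (3Δ to stable)
t=15 Δ0: w0=1 clk=1 w3=1
  Δ1: clk:1→0
  (1Δ to stable)
t=16 Δ0: w0=1 clk=0 w3=1
  Δ1: clk:0→1
  Δ2: w3:1→0
  Δ3: w0:1→0
  (3Δ to stable)

1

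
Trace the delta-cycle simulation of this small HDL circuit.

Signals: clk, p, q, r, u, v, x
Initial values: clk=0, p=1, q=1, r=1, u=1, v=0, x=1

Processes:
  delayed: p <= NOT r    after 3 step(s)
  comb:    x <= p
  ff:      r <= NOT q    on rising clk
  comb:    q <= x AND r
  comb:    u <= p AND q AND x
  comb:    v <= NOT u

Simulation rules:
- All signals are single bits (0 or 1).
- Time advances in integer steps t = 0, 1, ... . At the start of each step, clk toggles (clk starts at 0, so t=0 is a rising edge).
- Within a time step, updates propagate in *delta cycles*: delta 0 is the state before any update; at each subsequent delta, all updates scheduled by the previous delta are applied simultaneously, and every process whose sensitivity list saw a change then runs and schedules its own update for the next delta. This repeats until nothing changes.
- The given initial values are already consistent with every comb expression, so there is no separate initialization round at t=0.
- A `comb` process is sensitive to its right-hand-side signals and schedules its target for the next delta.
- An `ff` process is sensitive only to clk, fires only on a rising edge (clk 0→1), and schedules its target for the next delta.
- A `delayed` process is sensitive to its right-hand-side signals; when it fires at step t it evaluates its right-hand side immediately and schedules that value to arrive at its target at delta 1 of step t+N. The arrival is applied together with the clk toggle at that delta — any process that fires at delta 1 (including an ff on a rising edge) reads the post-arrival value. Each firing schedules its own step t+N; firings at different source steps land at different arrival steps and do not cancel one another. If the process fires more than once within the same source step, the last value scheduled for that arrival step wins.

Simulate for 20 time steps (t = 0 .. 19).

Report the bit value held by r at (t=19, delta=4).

t0.Δ0 x=1 v=0 u=1 p=1 clk=0 q=1 r=1
t0.Δ1 x=1 v=0 u=1 p=1 clk=1 q=1 r=1
t0.Δ2 x=1 v=0 u=1 p=1 clk=1 q=1 r=0
t0.Δ3 x=1 v=0 u=1 p=1 clk=1 q=0 r=0
t0.Δ4 x=1 v=0 u=0 p=1 clk=1 q=0 r=0
t0.Δ5 x=1 v=1 u=0 p=1 clk=1 q=0 r=0
t1.Δ0 x=1 v=1 u=0 p=1 clk=1 q=0 r=0
t1.Δ1 x=1 v=1 u=0 p=1 clk=0 q=0 r=0
t2.Δ0 x=1 v=1 u=0 p=1 clk=0 q=0 r=0
t2.Δ1 x=1 v=1 u=0 p=1 clk=1 q=0 r=0
t2.Δ2 x=1 v=1 u=0 p=1 clk=1 q=0 r=1
t2.Δ3 x=1 v=1 u=0 p=1 clk=1 q=1 r=1
t2.Δ4 x=1 v=1 u=1 p=1 clk=1 q=1 r=1
t2.Δ5 x=1 v=0 u=1 p=1 clk=1 q=1 r=1
t3.Δ0 x=1 v=0 u=1 p=1 clk=1 q=1 r=1
t3.Δ1 x=1 v=0 u=1 p=1 clk=0 q=1 r=1
t4.Δ0 x=1 v=0 u=1 p=1 clk=0 q=1 r=1
t4.Δ1 x=1 v=0 u=1 p=1 clk=1 q=1 r=1
t4.Δ2 x=1 v=0 u=1 p=1 clk=1 q=1 r=0
t4.Δ3 x=1 v=0 u=1 p=1 clk=1 q=0 r=0
t4.Δ4 x=1 v=0 u=0 p=1 clk=1 q=0 r=0
t4.Δ5 x=1 v=1 u=0 p=1 clk=1 q=0 r=0
t5.Δ0 x=1 v=1 u=0 p=1 clk=1 q=0 r=0
t5.Δ1 x=1 v=1 u=0 p=0 clk=0 q=0 r=0
t5.Δ2 x=0 v=1 u=0 p=0 clk=0 q=0 r=0
t6.Δ0 x=0 v=1 u=0 p=0 clk=0 q=0 r=0
t6.Δ1 x=0 v=1 u=0 p=0 clk=1 q=0 r=0
t6.Δ2 x=0 v=1 u=0 p=0 clk=1 q=0 r=1
t7.Δ0 x=0 v=1 u=0 p=0 clk=1 q=0 r=1
t7.Δ1 x=0 v=1 u=0 p=1 clk=0 q=0 r=1
t7.Δ2 x=1 v=1 u=0 p=1 clk=0 q=0 r=1
t7.Δ3 x=1 v=1 u=0 p=1 clk=0 q=1 r=1
t7.Δ4 x=1 v=1 u=1 p=1 clk=0 q=1 r=1
t7.Δ5 x=1 v=0 u=1 p=1 clk=0 q=1 r=1
t8.Δ0 x=1 v=0 u=1 p=1 clk=0 q=1 r=1
t8.Δ1 x=1 v=0 u=1 p=1 clk=1 q=1 r=1
t8.Δ2 x=1 v=0 u=1 p=1 clk=1 q=1 r=0
t8.Δ3 x=1 v=0 u=1 p=1 clk=1 q=0 r=0
t8.Δ4 x=1 v=0 u=0 p=1 clk=1 q=0 r=0
t8.Δ5 x=1 v=1 u=0 p=1 clk=1 q=0 r=0
t9.Δ0 x=1 v=1 u=0 p=1 clk=1 q=0 r=0
t9.Δ1 x=1 v=1 u=0 p=0 clk=0 q=0 r=0
t9.Δ2 x=0 v=1 u=0 p=0 clk=0 q=0 r=0
t10.Δ0 x=0 v=1 u=0 p=0 clk=0 q=0 r=0
t10.Δ1 x=0 v=1 u=0 p=0 clk=1 q=0 r=0
t10.Δ2 x=0 v=1 u=0 p=0 clk=1 q=0 r=1
t11.Δ0 x=0 v=1 u=0 p=0 clk=1 q=0 r=1
t11.Δ1 x=0 v=1 u=0 p=1 clk=0 q=0 r=1
t11.Δ2 x=1 v=1 u=0 p=1 clk=0 q=0 r=1
t11.Δ3 x=1 v=1 u=0 p=1 clk=0 q=1 r=1
t11.Δ4 x=1 v=1 u=1 p=1 clk=0 q=1 r=1
t11.Δ5 x=1 v=0 u=1 p=1 clk=0 q=1 r=1
t12.Δ0 x=1 v=0 u=1 p=1 clk=0 q=1 r=1
t12.Δ1 x=1 v=0 u=1 p=1 clk=1 q=1 r=1
t12.Δ2 x=1 v=0 u=1 p=1 clk=1 q=1 r=0
t12.Δ3 x=1 v=0 u=1 p=1 clk=1 q=0 r=0
t12.Δ4 x=1 v=0 u=0 p=1 clk=1 q=0 r=0
t12.Δ5 x=1 v=1 u=0 p=1 clk=1 q=0 r=0
t13.Δ0 x=1 v=1 u=0 p=1 clk=1 q=0 r=0
t13.Δ1 x=1 v=1 u=0 p=0 clk=0 q=0 r=0
t13.Δ2 x=0 v=1 u=0 p=0 clk=0 q=0 r=0
t14.Δ0 x=0 v=1 u=0 p=0 clk=0 q=0 r=0
t14.Δ1 x=0 v=1 u=0 p=0 clk=1 q=0 r=0
t14.Δ2 x=0 v=1 u=0 p=0 clk=1 q=0 r=1
t15.Δ0 x=0 v=1 u=0 p=0 clk=1 q=0 r=1
t15.Δ1 x=0 v=1 u=0 p=1 clk=0 q=0 r=1
t15.Δ2 x=1 v=1 u=0 p=1 clk=0 q=0 r=1
t15.Δ3 x=1 v=1 u=0 p=1 clk=0 q=1 r=1
t15.Δ4 x=1 v=1 u=1 p=1 clk=0 q=1 r=1
t15.Δ5 x=1 v=0 u=1 p=1 clk=0 q=1 r=1
t16.Δ0 x=1 v=0 u=1 p=1 clk=0 q=1 r=1
t16.Δ1 x=1 v=0 u=1 p=1 clk=1 q=1 r=1
t16.Δ2 x=1 v=0 u=1 p=1 clk=1 q=1 r=0
t16.Δ3 x=1 v=0 u=1 p=1 clk=1 q=0 r=0
t16.Δ4 x=1 v=0 u=0 p=1 clk=1 q=0 r=0
t16.Δ5 x=1 v=1 u=0 p=1 clk=1 q=0 r=0
t17.Δ0 x=1 v=1 u=0 p=1 clk=1 q=0 r=0
t17.Δ1 x=1 v=1 u=0 p=0 clk=0 q=0 r=0
t17.Δ2 x=0 v=1 u=0 p=0 clk=0 q=0 r=0
t18.Δ0 x=0 v=1 u=0 p=0 clk=0 q=0 r=0
t18.Δ1 x=0 v=1 u=0 p=0 clk=1 q=0 r=0
t18.Δ2 x=0 v=1 u=0 p=0 clk=1 q=0 r=1
t19.Δ0 x=0 v=1 u=0 p=0 clk=1 q=0 r=1
t19.Δ1 x=0 v=1 u=0 p=1 clk=0 q=0 r=1
t19.Δ2 x=1 v=1 u=0 p=1 clk=0 q=0 r=1
t19.Δ3 x=1 v=1 u=0 p=1 clk=0 q=1 r=1
t19.Δ4 x=1 v=1 u=1 p=1 clk=0 q=1 r=1
t19.Δ5 x=1 v=0 u=1 p=1 clk=0 q=1 r=1

1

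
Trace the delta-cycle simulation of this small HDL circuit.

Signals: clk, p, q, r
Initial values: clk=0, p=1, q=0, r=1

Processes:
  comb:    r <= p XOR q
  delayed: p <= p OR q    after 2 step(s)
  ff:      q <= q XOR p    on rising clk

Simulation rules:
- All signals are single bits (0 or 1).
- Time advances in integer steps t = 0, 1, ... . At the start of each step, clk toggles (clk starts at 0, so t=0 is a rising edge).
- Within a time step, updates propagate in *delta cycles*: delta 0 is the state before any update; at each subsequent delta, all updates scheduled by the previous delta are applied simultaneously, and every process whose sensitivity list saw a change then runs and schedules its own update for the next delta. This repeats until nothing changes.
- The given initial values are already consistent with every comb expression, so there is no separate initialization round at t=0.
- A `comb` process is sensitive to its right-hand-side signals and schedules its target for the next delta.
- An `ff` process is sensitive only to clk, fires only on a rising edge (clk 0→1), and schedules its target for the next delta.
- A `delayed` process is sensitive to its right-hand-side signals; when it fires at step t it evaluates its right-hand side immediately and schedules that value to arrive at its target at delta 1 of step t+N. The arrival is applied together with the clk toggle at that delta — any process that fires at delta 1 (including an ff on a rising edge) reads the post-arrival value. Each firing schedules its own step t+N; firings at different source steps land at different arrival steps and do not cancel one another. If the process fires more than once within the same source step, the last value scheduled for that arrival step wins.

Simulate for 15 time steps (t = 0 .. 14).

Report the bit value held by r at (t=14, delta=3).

1

[bits: r,clk,q,p]
t=0: Δ0=1001 Δ1=1101 Δ2=1111 Δ3=0111 | 3Δ
t=1: Δ0=0111 Δ1=0011 | 1Δ
t=2: Δ0=0011 Δ1=0111 Δ2=0101 Δ3=1101 | 3Δ
t=3: Δ0=1101 Δ1=1001 | 1Δ
t=4: Δ0=1001 Δ1=1101 Δ2=1111 Δ3=0111 | 3Δ
t=5: Δ0=0111 Δ1=0011 | 1Δ
t=6: Δ0=0011 Δ1=0111 Δ2=0101 Δ3=1101 | 3Δ
t=7: Δ0=1101 Δ1=1001 | 1Δ
t=8: Δ0=1001 Δ1=1101 Δ2=1111 Δ3=0111 | 3Δ
t=9: Δ0=0111 Δ1=0011 | 1Δ
t=10: Δ0=0011 Δ1=0111 Δ2=0101 Δ3=1101 | 3Δ
t=11: Δ0=1101 Δ1=1001 | 1Δ
t=12: Δ0=1001 Δ1=1101 Δ2=1111 Δ3=0111 | 3Δ
t=13: Δ0=0111 Δ1=0011 | 1Δ
t=14: Δ0=0011 Δ1=0111 Δ2=0101 Δ3=1101 | 3Δ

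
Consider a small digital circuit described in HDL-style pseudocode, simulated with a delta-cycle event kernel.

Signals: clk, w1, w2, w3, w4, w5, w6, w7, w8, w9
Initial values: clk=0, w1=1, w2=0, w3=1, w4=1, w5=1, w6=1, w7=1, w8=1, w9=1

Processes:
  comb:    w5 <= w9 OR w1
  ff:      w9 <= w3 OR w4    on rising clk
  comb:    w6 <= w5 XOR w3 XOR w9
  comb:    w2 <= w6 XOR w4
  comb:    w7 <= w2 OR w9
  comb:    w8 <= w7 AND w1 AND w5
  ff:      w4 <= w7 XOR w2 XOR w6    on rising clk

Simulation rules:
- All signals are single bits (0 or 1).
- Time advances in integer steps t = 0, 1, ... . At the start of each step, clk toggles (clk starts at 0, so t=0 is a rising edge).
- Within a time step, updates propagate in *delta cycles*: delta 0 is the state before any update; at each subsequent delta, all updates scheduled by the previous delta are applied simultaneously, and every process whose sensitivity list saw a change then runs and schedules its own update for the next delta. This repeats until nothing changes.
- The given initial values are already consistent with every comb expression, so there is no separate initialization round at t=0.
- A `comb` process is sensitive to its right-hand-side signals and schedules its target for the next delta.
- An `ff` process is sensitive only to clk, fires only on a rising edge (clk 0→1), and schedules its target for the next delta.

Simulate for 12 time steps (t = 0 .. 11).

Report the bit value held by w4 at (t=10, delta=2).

t0.Δ0 clk=0 w8=1 w6=1 w5=1 w2=0 w9=1 w1=1 w7=1 w4=1 w3=1
t0.Δ1 clk=1 w8=1 w6=1 w5=1 w2=0 w9=1 w1=1 w7=1 w4=1 w3=1
t0.Δ2 clk=1 w8=1 w6=1 w5=1 w2=0 w9=1 w1=1 w7=1 w4=0 w3=1
t0.Δ3 clk=1 w8=1 w6=1 w5=1 w2=1 w9=1 w1=1 w7=1 w4=0 w3=1
t1.Δ0 clk=1 w8=1 w6=1 w5=1 w2=1 w9=1 w1=1 w7=1 w4=0 w3=1
t1.Δ1 clk=0 w8=1 w6=1 w5=1 w2=1 w9=1 w1=1 w7=1 w4=0 w3=1
t2.Δ0 clk=0 w8=1 w6=1 w5=1 w2=1 w9=1 w1=1 w7=1 w4=0 w3=1
t2.Δ1 clk=1 w8=1 w6=1 w5=1 w2=1 w9=1 w1=1 w7=1 w4=0 w3=1
t2.Δ2 clk=1 w8=1 w6=1 w5=1 w2=1 w9=1 w1=1 w7=1 w4=1 w3=1
t2.Δ3 clk=1 w8=1 w6=1 w5=1 w2=0 w9=1 w1=1 w7=1 w4=1 w3=1
t3.Δ0 clk=1 w8=1 w6=1 w5=1 w2=0 w9=1 w1=1 w7=1 w4=1 w3=1
t3.Δ1 clk=0 w8=1 w6=1 w5=1 w2=0 w9=1 w1=1 w7=1 w4=1 w3=1
t4.Δ0 clk=0 w8=1 w6=1 w5=1 w2=0 w9=1 w1=1 w7=1 w4=1 w3=1
t4.Δ1 clk=1 w8=1 w6=1 w5=1 w2=0 w9=1 w1=1 w7=1 w4=1 w3=1
t4.Δ2 clk=1 w8=1 w6=1 w5=1 w2=0 w9=1 w1=1 w7=1 w4=0 w3=1
t4.Δ3 clk=1 w8=1 w6=1 w5=1 w2=1 w9=1 w1=1 w7=1 w4=0 w3=1
t5.Δ0 clk=1 w8=1 w6=1 w5=1 w2=1 w9=1 w1=1 w7=1 w4=0 w3=1
t5.Δ1 clk=0 w8=1 w6=1 w5=1 w2=1 w9=1 w1=1 w7=1 w4=0 w3=1
t6.Δ0 clk=0 w8=1 w6=1 w5=1 w2=1 w9=1 w1=1 w7=1 w4=0 w3=1
t6.Δ1 clk=1 w8=1 w6=1 w5=1 w2=1 w9=1 w1=1 w7=1 w4=0 w3=1
t6.Δ2 clk=1 w8=1 w6=1 w5=1 w2=1 w9=1 w1=1 w7=1 w4=1 w3=1
t6.Δ3 clk=1 w8=1 w6=1 w5=1 w2=0 w9=1 w1=1 w7=1 w4=1 w3=1
t7.Δ0 clk=1 w8=1 w6=1 w5=1 w2=0 w9=1 w1=1 w7=1 w4=1 w3=1
t7.Δ1 clk=0 w8=1 w6=1 w5=1 w2=0 w9=1 w1=1 w7=1 w4=1 w3=1
t8.Δ0 clk=0 w8=1 w6=1 w5=1 w2=0 w9=1 w1=1 w7=1 w4=1 w3=1
t8.Δ1 clk=1 w8=1 w6=1 w5=1 w2=0 w9=1 w1=1 w7=1 w4=1 w3=1
t8.Δ2 clk=1 w8=1 w6=1 w5=1 w2=0 w9=1 w1=1 w7=1 w4=0 w3=1
t8.Δ3 clk=1 w8=1 w6=1 w5=1 w2=1 w9=1 w1=1 w7=1 w4=0 w3=1
t9.Δ0 clk=1 w8=1 w6=1 w5=1 w2=1 w9=1 w1=1 w7=1 w4=0 w3=1
t9.Δ1 clk=0 w8=1 w6=1 w5=1 w2=1 w9=1 w1=1 w7=1 w4=0 w3=1
t10.Δ0 clk=0 w8=1 w6=1 w5=1 w2=1 w9=1 w1=1 w7=1 w4=0 w3=1
t10.Δ1 clk=1 w8=1 w6=1 w5=1 w2=1 w9=1 w1=1 w7=1 w4=0 w3=1
t10.Δ2 clk=1 w8=1 w6=1 w5=1 w2=1 w9=1 w1=1 w7=1 w4=1 w3=1
t10.Δ3 clk=1 w8=1 w6=1 w5=1 w2=0 w9=1 w1=1 w7=1 w4=1 w3=1
t11.Δ0 clk=1 w8=1 w6=1 w5=1 w2=0 w9=1 w1=1 w7=1 w4=1 w3=1
t11.Δ1 clk=0 w8=1 w6=1 w5=1 w2=0 w9=1 w1=1 w7=1 w4=1 w3=1

1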